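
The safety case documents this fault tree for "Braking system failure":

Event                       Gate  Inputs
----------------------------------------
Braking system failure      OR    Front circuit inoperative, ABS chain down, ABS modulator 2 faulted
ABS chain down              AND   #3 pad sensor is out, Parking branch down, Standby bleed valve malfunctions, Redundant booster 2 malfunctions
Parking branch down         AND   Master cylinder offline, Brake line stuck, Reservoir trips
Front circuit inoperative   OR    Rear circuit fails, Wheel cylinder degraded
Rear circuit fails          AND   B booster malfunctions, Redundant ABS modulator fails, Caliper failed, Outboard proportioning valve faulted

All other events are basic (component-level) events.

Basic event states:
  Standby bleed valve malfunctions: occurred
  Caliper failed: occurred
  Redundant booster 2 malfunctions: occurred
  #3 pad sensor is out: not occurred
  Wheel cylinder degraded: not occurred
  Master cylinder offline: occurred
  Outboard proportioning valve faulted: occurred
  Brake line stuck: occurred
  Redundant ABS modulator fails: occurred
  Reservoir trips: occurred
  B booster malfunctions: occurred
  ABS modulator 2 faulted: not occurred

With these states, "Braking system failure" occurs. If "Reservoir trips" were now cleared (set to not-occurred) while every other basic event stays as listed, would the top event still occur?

Counterfactual: set "Reservoir trips" to not occurred.
Rear circuit fails [AND]: B booster malfunctions=occurs, Redundant ABS modulator fails=occurs, Caliper failed=occurs, Outboard proportioning valve faulted=occurs → all inputs occur → occurs.
Front circuit inoperative [OR]: Rear circuit fails=occurs, Wheel cylinder degraded=not → at least one input occurs → occurs.
Parking branch down [AND]: Master cylinder offline=occurs, Brake line stuck=occurs, Reservoir trips=not → not all inputs occur → does not occur.
ABS chain down [AND]: #3 pad sensor is out=not, Parking branch down=not, Standby bleed valve malfunctions=occurs, Redundant booster 2 malfunctions=occurs → not all inputs occur → does not occur.
Braking system failure [OR]: Front circuit inoperative=occurs, ABS chain down=not, ABS modulator 2 faulted=not → at least one input occurs → occurs.

Yes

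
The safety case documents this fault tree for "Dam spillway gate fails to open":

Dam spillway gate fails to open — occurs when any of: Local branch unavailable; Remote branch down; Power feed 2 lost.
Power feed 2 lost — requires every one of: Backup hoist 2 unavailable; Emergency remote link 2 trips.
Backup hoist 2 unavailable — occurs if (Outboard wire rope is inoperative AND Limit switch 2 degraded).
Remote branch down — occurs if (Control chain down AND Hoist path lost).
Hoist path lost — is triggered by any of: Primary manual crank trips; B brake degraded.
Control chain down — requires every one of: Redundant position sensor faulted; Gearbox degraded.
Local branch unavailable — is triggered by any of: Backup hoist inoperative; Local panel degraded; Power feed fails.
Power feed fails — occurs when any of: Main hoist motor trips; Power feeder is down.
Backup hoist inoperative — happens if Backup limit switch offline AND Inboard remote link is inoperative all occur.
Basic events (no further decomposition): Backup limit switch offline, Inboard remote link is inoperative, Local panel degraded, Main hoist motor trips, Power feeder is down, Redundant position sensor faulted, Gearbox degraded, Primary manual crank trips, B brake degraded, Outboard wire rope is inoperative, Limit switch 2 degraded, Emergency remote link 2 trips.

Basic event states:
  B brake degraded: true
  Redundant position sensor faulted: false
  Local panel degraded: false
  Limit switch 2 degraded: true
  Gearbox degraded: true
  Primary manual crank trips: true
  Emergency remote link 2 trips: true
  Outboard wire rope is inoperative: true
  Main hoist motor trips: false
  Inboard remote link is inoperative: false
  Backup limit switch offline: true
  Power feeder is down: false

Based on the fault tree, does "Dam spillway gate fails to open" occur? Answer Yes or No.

Yes

Backup hoist inoperative [AND]: Backup limit switch offline=occurs, Inboard remote link is inoperative=not → not all inputs occur → does not occur.
Power feed fails [OR]: Main hoist motor trips=not, Power feeder is down=not → no input occurs → does not occur.
Local branch unavailable [OR]: Backup hoist inoperative=not, Local panel degraded=not, Power feed fails=not → no input occurs → does not occur.
Control chain down [AND]: Redundant position sensor faulted=not, Gearbox degraded=occurs → not all inputs occur → does not occur.
Hoist path lost [OR]: Primary manual crank trips=occurs, B brake degraded=occurs → at least one input occurs → occurs.
Remote branch down [AND]: Control chain down=not, Hoist path lost=occurs → not all inputs occur → does not occur.
Backup hoist 2 unavailable [AND]: Outboard wire rope is inoperative=occurs, Limit switch 2 degraded=occurs → all inputs occur → occurs.
Power feed 2 lost [AND]: Backup hoist 2 unavailable=occurs, Emergency remote link 2 trips=occurs → all inputs occur → occurs.
Dam spillway gate fails to open [OR]: Local branch unavailable=not, Remote branch down=not, Power feed 2 lost=occurs → at least one input occurs → occurs.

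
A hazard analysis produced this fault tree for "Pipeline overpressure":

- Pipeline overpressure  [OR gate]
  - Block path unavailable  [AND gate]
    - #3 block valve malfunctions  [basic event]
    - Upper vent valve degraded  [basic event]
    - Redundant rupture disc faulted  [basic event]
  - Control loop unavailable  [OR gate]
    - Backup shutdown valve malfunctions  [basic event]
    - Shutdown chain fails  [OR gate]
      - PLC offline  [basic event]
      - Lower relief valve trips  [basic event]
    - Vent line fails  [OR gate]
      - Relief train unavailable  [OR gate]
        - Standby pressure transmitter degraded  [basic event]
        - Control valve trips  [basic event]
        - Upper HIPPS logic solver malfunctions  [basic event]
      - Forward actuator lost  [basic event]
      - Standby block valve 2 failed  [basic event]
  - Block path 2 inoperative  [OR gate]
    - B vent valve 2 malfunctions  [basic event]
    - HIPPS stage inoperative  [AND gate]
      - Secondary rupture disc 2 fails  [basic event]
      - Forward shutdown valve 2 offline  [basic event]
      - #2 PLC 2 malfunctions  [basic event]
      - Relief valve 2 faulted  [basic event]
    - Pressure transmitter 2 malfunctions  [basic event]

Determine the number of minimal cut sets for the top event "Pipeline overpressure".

Block path unavailable [AND]: one cut set from each child combined → 1 × 1 × 1 = 1 cut set(s).
Shutdown chain fails [OR]: union of children's cut sets → 2 cut set(s).
Relief train unavailable [OR]: union of children's cut sets → 3 cut set(s).
Vent line fails [OR]: union of children's cut sets → 5 cut set(s).
Control loop unavailable [OR]: union of children's cut sets → 8 cut set(s).
HIPPS stage inoperative [AND]: one cut set from each child combined → 1 × 1 × 1 × 1 = 1 cut set(s).
Block path 2 inoperative [OR]: union of children's cut sets → 3 cut set(s).
Pipeline overpressure [OR]: union of children's cut sets → 12 cut set(s).

12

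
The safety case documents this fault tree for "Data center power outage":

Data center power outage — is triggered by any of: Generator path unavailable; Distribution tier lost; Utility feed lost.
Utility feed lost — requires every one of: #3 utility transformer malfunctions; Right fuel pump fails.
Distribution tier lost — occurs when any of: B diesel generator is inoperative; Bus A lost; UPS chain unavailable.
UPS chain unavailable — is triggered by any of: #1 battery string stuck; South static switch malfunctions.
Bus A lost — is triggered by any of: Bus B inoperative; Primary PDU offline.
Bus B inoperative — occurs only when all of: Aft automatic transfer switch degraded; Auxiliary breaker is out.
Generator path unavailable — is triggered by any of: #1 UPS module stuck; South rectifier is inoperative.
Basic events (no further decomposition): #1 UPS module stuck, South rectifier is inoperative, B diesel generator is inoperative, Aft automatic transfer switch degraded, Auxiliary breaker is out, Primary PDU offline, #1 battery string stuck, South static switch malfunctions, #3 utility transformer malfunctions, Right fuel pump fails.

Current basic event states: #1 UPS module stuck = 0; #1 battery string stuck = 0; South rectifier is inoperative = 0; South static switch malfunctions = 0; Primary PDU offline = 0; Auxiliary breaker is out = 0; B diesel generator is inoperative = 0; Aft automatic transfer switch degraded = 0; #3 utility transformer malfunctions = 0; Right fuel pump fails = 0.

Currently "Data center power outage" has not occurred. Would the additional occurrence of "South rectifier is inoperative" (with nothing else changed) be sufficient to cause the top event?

Yes

Counterfactual: set "South rectifier is inoperative" to occurred.
Generator path unavailable [OR]: #1 UPS module stuck=not, South rectifier is inoperative=occurs → at least one input occurs → occurs.
Bus B inoperative [AND]: Aft automatic transfer switch degraded=not, Auxiliary breaker is out=not → not all inputs occur → does not occur.
Bus A lost [OR]: Bus B inoperative=not, Primary PDU offline=not → no input occurs → does not occur.
UPS chain unavailable [OR]: #1 battery string stuck=not, South static switch malfunctions=not → no input occurs → does not occur.
Distribution tier lost [OR]: B diesel generator is inoperative=not, Bus A lost=not, UPS chain unavailable=not → no input occurs → does not occur.
Utility feed lost [AND]: #3 utility transformer malfunctions=not, Right fuel pump fails=not → not all inputs occur → does not occur.
Data center power outage [OR]: Generator path unavailable=occurs, Distribution tier lost=not, Utility feed lost=not → at least one input occurs → occurs.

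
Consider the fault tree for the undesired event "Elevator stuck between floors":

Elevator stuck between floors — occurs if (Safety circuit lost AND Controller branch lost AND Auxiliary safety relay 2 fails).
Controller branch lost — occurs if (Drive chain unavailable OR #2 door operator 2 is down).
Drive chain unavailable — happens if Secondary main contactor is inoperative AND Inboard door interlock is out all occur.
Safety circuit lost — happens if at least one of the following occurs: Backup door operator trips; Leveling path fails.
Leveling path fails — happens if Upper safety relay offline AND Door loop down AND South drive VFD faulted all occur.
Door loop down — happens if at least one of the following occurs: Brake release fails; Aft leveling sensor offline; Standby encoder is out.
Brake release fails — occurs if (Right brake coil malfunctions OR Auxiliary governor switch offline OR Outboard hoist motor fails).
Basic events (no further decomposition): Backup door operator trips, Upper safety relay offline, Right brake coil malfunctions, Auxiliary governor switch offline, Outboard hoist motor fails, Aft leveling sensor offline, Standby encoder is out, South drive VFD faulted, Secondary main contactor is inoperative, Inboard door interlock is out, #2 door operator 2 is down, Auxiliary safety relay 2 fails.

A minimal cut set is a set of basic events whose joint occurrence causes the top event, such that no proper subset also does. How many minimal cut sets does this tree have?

12

Brake release fails [OR]: union of children's cut sets → 3 cut set(s).
Door loop down [OR]: union of children's cut sets → 5 cut set(s).
Leveling path fails [AND]: one cut set from each child combined → 1 × 5 × 1 = 5 cut set(s).
Safety circuit lost [OR]: union of children's cut sets → 6 cut set(s).
Drive chain unavailable [AND]: one cut set from each child combined → 1 × 1 = 1 cut set(s).
Controller branch lost [OR]: union of children's cut sets → 2 cut set(s).
Elevator stuck between floors [AND]: one cut set from each child combined → 6 × 2 × 1 = 12 cut set(s).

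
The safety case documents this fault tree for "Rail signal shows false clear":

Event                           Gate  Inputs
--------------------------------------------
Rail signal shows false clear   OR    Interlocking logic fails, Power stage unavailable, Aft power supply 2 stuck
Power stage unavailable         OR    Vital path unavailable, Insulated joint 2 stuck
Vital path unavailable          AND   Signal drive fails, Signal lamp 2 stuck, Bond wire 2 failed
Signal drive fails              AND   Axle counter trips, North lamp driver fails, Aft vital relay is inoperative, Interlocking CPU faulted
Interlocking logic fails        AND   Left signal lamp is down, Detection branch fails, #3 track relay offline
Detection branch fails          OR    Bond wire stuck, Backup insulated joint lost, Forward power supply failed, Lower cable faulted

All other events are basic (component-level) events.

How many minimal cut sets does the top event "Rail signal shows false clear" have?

Detection branch fails [OR]: union of children's cut sets → 4 cut set(s).
Interlocking logic fails [AND]: one cut set from each child combined → 1 × 4 × 1 = 4 cut set(s).
Signal drive fails [AND]: one cut set from each child combined → 1 × 1 × 1 × 1 = 1 cut set(s).
Vital path unavailable [AND]: one cut set from each child combined → 1 × 1 × 1 = 1 cut set(s).
Power stage unavailable [OR]: union of children's cut sets → 2 cut set(s).
Rail signal shows false clear [OR]: union of children's cut sets → 7 cut set(s).
Minimal cut sets: {#3 track relay offline, Bond wire stuck, Left signal lamp is down}; {#3 track relay offline, Backup insulated joint lost, Left signal lamp is down}; {#3 track relay offline, Forward power supply failed, Left signal lamp is down}; {#3 track relay offline, Left signal lamp is down, Lower cable faulted}; {Aft vital relay is inoperative, Axle counter trips, Bond wire 2 failed, Interlocking CPU faulted, North lamp driver fails, Signal lamp 2 stuck}; {Insulated joint 2 stuck}; {Aft power supply 2 stuck}.

7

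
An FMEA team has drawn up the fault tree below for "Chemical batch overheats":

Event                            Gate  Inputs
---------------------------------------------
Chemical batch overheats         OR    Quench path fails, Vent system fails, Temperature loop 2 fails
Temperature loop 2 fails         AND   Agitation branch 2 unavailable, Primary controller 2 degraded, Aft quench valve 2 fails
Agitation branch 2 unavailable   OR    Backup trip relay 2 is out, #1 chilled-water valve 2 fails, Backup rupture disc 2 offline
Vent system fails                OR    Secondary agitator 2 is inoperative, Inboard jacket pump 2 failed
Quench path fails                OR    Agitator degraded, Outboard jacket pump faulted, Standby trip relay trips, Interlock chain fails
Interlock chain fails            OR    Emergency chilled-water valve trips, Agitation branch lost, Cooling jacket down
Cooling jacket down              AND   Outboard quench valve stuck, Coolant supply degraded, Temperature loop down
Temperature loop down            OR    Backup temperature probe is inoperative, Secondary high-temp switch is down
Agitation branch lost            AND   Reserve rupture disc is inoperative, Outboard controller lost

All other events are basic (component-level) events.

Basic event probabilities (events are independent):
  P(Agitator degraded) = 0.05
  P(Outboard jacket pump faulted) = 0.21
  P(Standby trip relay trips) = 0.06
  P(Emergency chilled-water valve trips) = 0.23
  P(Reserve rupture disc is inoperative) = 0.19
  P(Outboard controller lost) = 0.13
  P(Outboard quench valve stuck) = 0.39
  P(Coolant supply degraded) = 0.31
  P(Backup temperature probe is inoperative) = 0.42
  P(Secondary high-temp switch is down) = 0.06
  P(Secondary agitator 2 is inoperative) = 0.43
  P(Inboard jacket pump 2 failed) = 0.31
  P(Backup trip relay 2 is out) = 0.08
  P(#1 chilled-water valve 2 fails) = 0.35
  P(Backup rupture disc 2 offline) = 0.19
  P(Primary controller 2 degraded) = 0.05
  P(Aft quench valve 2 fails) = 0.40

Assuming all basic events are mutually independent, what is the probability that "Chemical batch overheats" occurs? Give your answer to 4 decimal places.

P(Agitation branch lost) [AND] = 0.19 × 0.13 = 0.024700
P(Temperature loop down) [OR] = 1 − (1−0.42) × (1−0.06) = 0.454800
P(Cooling jacket down) [AND] = 0.39 × 0.31 × 0.454800 = 0.054985
P(Interlock chain fails) [OR] = 1 − (1−0.23) × (1−0.024700) × (1−0.054985) = 0.290312
P(Quench path fails) [OR] = 1 − (1−0.05) × (1−0.21) × (1−0.06) × (1−0.290312) = 0.499336
P(Vent system fails) [OR] = 1 − (1−0.43) × (1−0.31) = 0.606700
P(Agitation branch 2 unavailable) [OR] = 1 − (1−0.08) × (1−0.35) × (1−0.19) = 0.515620
P(Temperature loop 2 fails) [AND] = 0.515620 × 0.05 × 0.40 = 0.010312
P(Chemical batch overheats) [OR] = 1 − (1−0.499336) × (1−0.606700) × (1−0.010312) = 0.805119
Rounded to 4 decimal places: P(Chemical batch overheats) ≈ 0.8051.

0.8051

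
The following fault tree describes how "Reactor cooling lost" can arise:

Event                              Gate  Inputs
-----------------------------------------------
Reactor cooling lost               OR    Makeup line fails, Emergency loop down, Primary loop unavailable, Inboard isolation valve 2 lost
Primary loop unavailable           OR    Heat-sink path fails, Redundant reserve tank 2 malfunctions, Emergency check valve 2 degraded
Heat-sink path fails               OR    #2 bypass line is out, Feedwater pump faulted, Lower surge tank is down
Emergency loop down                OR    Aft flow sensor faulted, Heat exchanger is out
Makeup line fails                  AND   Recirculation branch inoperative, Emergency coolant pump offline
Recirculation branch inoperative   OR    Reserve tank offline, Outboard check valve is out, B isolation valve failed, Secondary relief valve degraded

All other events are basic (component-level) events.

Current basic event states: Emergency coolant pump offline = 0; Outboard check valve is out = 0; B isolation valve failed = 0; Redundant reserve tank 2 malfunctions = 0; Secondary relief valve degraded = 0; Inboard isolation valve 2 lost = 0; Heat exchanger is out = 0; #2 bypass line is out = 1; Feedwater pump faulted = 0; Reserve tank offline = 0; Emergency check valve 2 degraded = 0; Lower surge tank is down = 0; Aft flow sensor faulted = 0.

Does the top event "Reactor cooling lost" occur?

Recirculation branch inoperative [OR]: Reserve tank offline=not, Outboard check valve is out=not, B isolation valve failed=not, Secondary relief valve degraded=not → no input occurs → does not occur.
Makeup line fails [AND]: Recirculation branch inoperative=not, Emergency coolant pump offline=not → not all inputs occur → does not occur.
Emergency loop down [OR]: Aft flow sensor faulted=not, Heat exchanger is out=not → no input occurs → does not occur.
Heat-sink path fails [OR]: #2 bypass line is out=occurs, Feedwater pump faulted=not, Lower surge tank is down=not → at least one input occurs → occurs.
Primary loop unavailable [OR]: Heat-sink path fails=occurs, Redundant reserve tank 2 malfunctions=not, Emergency check valve 2 degraded=not → at least one input occurs → occurs.
Reactor cooling lost [OR]: Makeup line fails=not, Emergency loop down=not, Primary loop unavailable=occurs, Inboard isolation valve 2 lost=not → at least one input occurs → occurs.

Yes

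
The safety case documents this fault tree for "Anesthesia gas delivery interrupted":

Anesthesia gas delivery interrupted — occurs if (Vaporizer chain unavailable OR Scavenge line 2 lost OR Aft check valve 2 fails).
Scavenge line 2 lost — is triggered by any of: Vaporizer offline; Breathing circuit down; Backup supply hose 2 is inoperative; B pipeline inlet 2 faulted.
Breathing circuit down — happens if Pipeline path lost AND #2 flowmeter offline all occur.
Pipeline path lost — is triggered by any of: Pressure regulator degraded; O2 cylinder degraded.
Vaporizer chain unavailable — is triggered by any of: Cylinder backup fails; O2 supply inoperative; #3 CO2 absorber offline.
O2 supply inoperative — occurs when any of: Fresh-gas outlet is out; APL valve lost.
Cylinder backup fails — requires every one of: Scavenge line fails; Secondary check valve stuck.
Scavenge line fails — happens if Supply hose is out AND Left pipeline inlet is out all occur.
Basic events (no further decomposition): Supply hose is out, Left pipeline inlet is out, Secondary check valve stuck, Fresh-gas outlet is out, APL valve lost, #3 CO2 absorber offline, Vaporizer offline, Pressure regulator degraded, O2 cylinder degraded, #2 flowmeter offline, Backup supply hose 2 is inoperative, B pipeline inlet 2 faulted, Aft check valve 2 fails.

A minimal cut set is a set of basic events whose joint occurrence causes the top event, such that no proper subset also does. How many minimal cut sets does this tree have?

Scavenge line fails [AND]: one cut set from each child combined → 1 × 1 = 1 cut set(s).
Cylinder backup fails [AND]: one cut set from each child combined → 1 × 1 = 1 cut set(s).
O2 supply inoperative [OR]: union of children's cut sets → 2 cut set(s).
Vaporizer chain unavailable [OR]: union of children's cut sets → 4 cut set(s).
Pipeline path lost [OR]: union of children's cut sets → 2 cut set(s).
Breathing circuit down [AND]: one cut set from each child combined → 2 × 1 = 2 cut set(s).
Scavenge line 2 lost [OR]: union of children's cut sets → 5 cut set(s).
Anesthesia gas delivery interrupted [OR]: union of children's cut sets → 10 cut set(s).
Minimal cut sets: {Left pipeline inlet is out, Secondary check valve stuck, Supply hose is out}; {Fresh-gas outlet is out}; {APL valve lost}; {#3 CO2 absorber offline}; {Vaporizer offline}; {#2 flowmeter offline, Pressure regulator degraded}; {#2 flowmeter offline, O2 cylinder degraded}; {Backup supply hose 2 is inoperative}; {B pipeline inlet 2 faulted}; {Aft check valve 2 fails}.

10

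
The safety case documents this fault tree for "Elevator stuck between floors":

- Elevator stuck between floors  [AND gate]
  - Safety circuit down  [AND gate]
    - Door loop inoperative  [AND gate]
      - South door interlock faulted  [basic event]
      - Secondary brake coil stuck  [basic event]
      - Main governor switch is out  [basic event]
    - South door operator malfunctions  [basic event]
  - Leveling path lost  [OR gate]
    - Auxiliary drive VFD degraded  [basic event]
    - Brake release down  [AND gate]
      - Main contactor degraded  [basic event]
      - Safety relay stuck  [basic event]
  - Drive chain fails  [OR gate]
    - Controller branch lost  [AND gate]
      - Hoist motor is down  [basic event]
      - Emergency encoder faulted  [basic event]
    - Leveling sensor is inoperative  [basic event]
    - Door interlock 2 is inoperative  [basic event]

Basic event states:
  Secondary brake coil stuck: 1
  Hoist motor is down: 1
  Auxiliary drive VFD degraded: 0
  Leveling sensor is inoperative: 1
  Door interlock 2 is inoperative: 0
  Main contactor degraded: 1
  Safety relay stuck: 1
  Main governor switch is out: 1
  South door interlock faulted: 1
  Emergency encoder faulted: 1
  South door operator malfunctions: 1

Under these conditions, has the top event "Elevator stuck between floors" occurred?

Yes

Door loop inoperative [AND]: South door interlock faulted=occurs, Secondary brake coil stuck=occurs, Main governor switch is out=occurs → all inputs occur → occurs.
Safety circuit down [AND]: Door loop inoperative=occurs, South door operator malfunctions=occurs → all inputs occur → occurs.
Brake release down [AND]: Main contactor degraded=occurs, Safety relay stuck=occurs → all inputs occur → occurs.
Leveling path lost [OR]: Auxiliary drive VFD degraded=not, Brake release down=occurs → at least one input occurs → occurs.
Controller branch lost [AND]: Hoist motor is down=occurs, Emergency encoder faulted=occurs → all inputs occur → occurs.
Drive chain fails [OR]: Controller branch lost=occurs, Leveling sensor is inoperative=occurs, Door interlock 2 is inoperative=not → at least one input occurs → occurs.
Elevator stuck between floors [AND]: Safety circuit down=occurs, Leveling path lost=occurs, Drive chain fails=occurs → all inputs occur → occurs.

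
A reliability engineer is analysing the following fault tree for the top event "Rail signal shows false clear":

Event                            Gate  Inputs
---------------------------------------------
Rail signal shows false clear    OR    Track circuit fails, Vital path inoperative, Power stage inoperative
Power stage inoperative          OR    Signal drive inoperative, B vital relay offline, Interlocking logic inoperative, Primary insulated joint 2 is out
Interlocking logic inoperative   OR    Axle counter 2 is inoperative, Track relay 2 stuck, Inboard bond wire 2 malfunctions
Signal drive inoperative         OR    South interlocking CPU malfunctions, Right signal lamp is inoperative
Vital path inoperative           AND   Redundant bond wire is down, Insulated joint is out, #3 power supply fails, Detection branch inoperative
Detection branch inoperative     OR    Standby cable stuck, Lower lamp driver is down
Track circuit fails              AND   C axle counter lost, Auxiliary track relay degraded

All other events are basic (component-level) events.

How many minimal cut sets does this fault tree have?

10

Track circuit fails [AND]: one cut set from each child combined → 1 × 1 = 1 cut set(s).
Detection branch inoperative [OR]: union of children's cut sets → 2 cut set(s).
Vital path inoperative [AND]: one cut set from each child combined → 1 × 1 × 1 × 2 = 2 cut set(s).
Signal drive inoperative [OR]: union of children's cut sets → 2 cut set(s).
Interlocking logic inoperative [OR]: union of children's cut sets → 3 cut set(s).
Power stage inoperative [OR]: union of children's cut sets → 7 cut set(s).
Rail signal shows false clear [OR]: union of children's cut sets → 10 cut set(s).
Minimal cut sets: {Auxiliary track relay degraded, C axle counter lost}; {#3 power supply fails, Insulated joint is out, Redundant bond wire is down, Standby cable stuck}; {#3 power supply fails, Insulated joint is out, Lower lamp driver is down, Redundant bond wire is down}; {South interlocking CPU malfunctions}; {Right signal lamp is inoperative}; {B vital relay offline}; {Axle counter 2 is inoperative}; {Track relay 2 stuck}; {Inboard bond wire 2 malfunctions}; {Primary insulated joint 2 is out}.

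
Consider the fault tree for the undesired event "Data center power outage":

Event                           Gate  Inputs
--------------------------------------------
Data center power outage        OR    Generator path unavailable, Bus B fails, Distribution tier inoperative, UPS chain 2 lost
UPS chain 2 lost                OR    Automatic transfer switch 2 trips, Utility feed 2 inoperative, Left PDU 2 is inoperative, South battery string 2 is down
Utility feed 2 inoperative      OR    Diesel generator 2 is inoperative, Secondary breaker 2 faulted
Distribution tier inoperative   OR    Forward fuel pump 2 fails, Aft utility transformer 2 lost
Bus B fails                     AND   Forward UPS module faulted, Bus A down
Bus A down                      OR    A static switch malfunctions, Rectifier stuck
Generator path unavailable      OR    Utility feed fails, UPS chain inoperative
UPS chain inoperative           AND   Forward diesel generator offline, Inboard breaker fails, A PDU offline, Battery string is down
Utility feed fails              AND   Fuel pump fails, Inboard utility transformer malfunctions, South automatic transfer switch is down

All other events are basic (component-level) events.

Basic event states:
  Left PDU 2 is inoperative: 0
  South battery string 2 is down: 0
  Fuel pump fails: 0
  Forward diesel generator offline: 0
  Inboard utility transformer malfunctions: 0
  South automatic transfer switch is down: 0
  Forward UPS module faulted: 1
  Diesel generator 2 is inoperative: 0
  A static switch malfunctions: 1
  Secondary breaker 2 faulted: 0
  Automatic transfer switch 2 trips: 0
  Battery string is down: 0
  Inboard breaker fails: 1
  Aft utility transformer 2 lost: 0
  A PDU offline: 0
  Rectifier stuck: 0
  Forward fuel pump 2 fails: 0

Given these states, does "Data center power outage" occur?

Utility feed fails [AND]: Fuel pump fails=not, Inboard utility transformer malfunctions=not, South automatic transfer switch is down=not → not all inputs occur → does not occur.
UPS chain inoperative [AND]: Forward diesel generator offline=not, Inboard breaker fails=occurs, A PDU offline=not, Battery string is down=not → not all inputs occur → does not occur.
Generator path unavailable [OR]: Utility feed fails=not, UPS chain inoperative=not → no input occurs → does not occur.
Bus A down [OR]: A static switch malfunctions=occurs, Rectifier stuck=not → at least one input occurs → occurs.
Bus B fails [AND]: Forward UPS module faulted=occurs, Bus A down=occurs → all inputs occur → occurs.
Distribution tier inoperative [OR]: Forward fuel pump 2 fails=not, Aft utility transformer 2 lost=not → no input occurs → does not occur.
Utility feed 2 inoperative [OR]: Diesel generator 2 is inoperative=not, Secondary breaker 2 faulted=not → no input occurs → does not occur.
UPS chain 2 lost [OR]: Automatic transfer switch 2 trips=not, Utility feed 2 inoperative=not, Left PDU 2 is inoperative=not, South battery string 2 is down=not → no input occurs → does not occur.
Data center power outage [OR]: Generator path unavailable=not, Bus B fails=occurs, Distribution tier inoperative=not, UPS chain 2 lost=not → at least one input occurs → occurs.

Yes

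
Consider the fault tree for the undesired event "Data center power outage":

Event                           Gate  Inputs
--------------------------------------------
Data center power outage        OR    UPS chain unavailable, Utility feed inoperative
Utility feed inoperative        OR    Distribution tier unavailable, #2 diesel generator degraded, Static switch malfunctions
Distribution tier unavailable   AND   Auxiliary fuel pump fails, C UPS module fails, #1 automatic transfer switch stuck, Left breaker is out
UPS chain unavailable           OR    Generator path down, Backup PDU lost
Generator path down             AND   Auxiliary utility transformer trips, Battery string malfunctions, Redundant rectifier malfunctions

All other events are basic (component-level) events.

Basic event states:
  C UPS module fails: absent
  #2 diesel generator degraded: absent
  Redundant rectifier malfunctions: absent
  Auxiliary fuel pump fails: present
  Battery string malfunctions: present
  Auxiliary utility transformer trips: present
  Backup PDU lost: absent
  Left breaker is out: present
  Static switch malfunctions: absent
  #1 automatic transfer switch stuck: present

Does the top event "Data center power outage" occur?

No

Generator path down [AND]: Auxiliary utility transformer trips=occurs, Battery string malfunctions=occurs, Redundant rectifier malfunctions=not → not all inputs occur → does not occur.
UPS chain unavailable [OR]: Generator path down=not, Backup PDU lost=not → no input occurs → does not occur.
Distribution tier unavailable [AND]: Auxiliary fuel pump fails=occurs, C UPS module fails=not, #1 automatic transfer switch stuck=occurs, Left breaker is out=occurs → not all inputs occur → does not occur.
Utility feed inoperative [OR]: Distribution tier unavailable=not, #2 diesel generator degraded=not, Static switch malfunctions=not → no input occurs → does not occur.
Data center power outage [OR]: UPS chain unavailable=not, Utility feed inoperative=not → no input occurs → does not occur.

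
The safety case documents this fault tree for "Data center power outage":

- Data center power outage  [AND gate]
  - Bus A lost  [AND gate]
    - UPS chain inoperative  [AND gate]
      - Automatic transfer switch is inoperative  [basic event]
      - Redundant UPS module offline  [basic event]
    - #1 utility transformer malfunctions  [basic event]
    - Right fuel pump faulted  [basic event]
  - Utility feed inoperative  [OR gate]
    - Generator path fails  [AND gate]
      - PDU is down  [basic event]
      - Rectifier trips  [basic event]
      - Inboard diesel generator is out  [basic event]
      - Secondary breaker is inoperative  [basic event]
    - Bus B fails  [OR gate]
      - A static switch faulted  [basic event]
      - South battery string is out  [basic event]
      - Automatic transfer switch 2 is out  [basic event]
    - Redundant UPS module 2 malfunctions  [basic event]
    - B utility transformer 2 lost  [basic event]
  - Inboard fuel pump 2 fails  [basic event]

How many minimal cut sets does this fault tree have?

6

UPS chain inoperative [AND]: one cut set from each child combined → 1 × 1 = 1 cut set(s).
Bus A lost [AND]: one cut set from each child combined → 1 × 1 × 1 = 1 cut set(s).
Generator path fails [AND]: one cut set from each child combined → 1 × 1 × 1 × 1 = 1 cut set(s).
Bus B fails [OR]: union of children's cut sets → 3 cut set(s).
Utility feed inoperative [OR]: union of children's cut sets → 6 cut set(s).
Data center power outage [AND]: one cut set from each child combined → 1 × 6 × 1 = 6 cut set(s).
Minimal cut sets: {#1 utility transformer malfunctions, Automatic transfer switch is inoperative, Inboard diesel generator is out, Inboard fuel pump 2 fails, PDU is down, Rectifier trips, Redundant UPS module offline, Right fuel pump faulted, Secondary breaker is inoperative}; {#1 utility transformer malfunctions, A static switch faulted, Automatic transfer switch is inoperative, Inboard fuel pump 2 fails, Redundant UPS module offline, Right fuel pump faulted}; {#1 utility transformer malfunctions, Automatic transfer switch is inoperative, Inboard fuel pump 2 fails, Redundant UPS module offline, Right fuel pump faulted, South battery string is out}; {#1 utility transformer malfunctions, Automatic transfer switch 2 is out, Automatic transfer switch is inoperative, Inboard fuel pump 2 fails, Redundant UPS module offline, Right fuel pump faulted}; {#1 utility transformer malfunctions, Automatic transfer switch is inoperative, Inboard fuel pump 2 fails, Redundant UPS module 2 malfunctions, Redundant UPS module offline, Right fuel pump faulted}; {#1 utility transformer malfunctions, Automatic transfer switch is inoperative, B utility transformer 2 lost, Inboard fuel pump 2 fails, Redundant UPS module offline, Right fuel pump faulted}.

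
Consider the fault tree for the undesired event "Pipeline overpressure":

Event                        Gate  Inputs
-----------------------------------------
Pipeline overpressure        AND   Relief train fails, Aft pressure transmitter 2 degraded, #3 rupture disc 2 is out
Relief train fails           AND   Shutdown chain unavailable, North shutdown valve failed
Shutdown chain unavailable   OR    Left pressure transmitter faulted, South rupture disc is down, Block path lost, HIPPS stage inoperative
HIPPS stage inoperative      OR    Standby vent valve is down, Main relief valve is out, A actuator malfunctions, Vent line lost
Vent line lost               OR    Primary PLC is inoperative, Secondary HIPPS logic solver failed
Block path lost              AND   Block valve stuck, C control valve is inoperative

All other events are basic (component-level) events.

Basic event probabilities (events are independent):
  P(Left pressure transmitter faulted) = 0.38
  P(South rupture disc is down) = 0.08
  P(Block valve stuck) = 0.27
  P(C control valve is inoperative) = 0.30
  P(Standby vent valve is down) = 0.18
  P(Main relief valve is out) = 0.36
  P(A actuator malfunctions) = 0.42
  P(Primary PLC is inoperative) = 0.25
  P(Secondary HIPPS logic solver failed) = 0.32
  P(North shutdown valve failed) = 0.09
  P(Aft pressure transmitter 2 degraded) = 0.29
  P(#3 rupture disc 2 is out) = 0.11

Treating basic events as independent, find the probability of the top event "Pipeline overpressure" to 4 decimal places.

0.0026

P(Block path lost) [AND] = 0.27 × 0.30 = 0.081000
P(Vent line lost) [OR] = 1 − (1−0.25) × (1−0.32) = 0.490000
P(HIPPS stage inoperative) [OR] = 1 − (1−0.18) × (1−0.36) × (1−0.42) × (1−0.490000) = 0.844764
P(Shutdown chain unavailable) [OR] = 1 − (1−0.38) × (1−0.08) × (1−0.081000) × (1−0.844764) = 0.918626
P(Relief train fails) [AND] = 0.918626 × 0.09 = 0.082676
P(Pipeline overpressure) [AND] = 0.082676 × 0.29 × 0.11 = 0.002637
Rounded to 4 decimal places: P(Pipeline overpressure) ≈ 0.0026.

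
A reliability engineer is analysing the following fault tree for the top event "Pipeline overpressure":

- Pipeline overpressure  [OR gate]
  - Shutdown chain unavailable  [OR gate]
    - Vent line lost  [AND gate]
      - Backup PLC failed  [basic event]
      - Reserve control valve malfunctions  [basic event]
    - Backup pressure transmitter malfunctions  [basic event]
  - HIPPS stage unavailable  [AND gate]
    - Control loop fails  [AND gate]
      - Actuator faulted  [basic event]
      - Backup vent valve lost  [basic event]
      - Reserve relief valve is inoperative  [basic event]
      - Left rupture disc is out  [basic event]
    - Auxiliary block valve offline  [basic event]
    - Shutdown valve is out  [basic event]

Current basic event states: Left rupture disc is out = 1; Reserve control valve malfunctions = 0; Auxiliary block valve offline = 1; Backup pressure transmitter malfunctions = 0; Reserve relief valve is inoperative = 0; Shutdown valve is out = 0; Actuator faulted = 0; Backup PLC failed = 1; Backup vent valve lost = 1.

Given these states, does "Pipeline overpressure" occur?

No

Vent line lost [AND]: Backup PLC failed=occurs, Reserve control valve malfunctions=not → not all inputs occur → does not occur.
Shutdown chain unavailable [OR]: Vent line lost=not, Backup pressure transmitter malfunctions=not → no input occurs → does not occur.
Control loop fails [AND]: Actuator faulted=not, Backup vent valve lost=occurs, Reserve relief valve is inoperative=not, Left rupture disc is out=occurs → not all inputs occur → does not occur.
HIPPS stage unavailable [AND]: Control loop fails=not, Auxiliary block valve offline=occurs, Shutdown valve is out=not → not all inputs occur → does not occur.
Pipeline overpressure [OR]: Shutdown chain unavailable=not, HIPPS stage unavailable=not → no input occurs → does not occur.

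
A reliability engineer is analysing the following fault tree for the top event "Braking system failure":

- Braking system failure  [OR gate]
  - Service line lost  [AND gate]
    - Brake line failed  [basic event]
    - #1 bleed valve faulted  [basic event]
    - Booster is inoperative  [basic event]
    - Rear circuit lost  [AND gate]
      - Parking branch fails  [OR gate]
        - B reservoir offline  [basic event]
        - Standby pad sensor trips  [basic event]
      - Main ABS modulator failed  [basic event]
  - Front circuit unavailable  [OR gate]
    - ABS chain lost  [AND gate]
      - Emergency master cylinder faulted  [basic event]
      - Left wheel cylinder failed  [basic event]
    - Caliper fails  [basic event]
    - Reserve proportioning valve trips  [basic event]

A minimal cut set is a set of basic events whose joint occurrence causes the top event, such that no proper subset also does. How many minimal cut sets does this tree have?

Parking branch fails [OR]: union of children's cut sets → 2 cut set(s).
Rear circuit lost [AND]: one cut set from each child combined → 2 × 1 = 2 cut set(s).
Service line lost [AND]: one cut set from each child combined → 1 × 1 × 1 × 2 = 2 cut set(s).
ABS chain lost [AND]: one cut set from each child combined → 1 × 1 = 1 cut set(s).
Front circuit unavailable [OR]: union of children's cut sets → 3 cut set(s).
Braking system failure [OR]: union of children's cut sets → 5 cut set(s).
Minimal cut sets: {#1 bleed valve faulted, B reservoir offline, Booster is inoperative, Brake line failed, Main ABS modulator failed}; {#1 bleed valve faulted, Booster is inoperative, Brake line failed, Main ABS modulator failed, Standby pad sensor trips}; {Emergency master cylinder faulted, Left wheel cylinder failed}; {Caliper fails}; {Reserve proportioning valve trips}.

5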